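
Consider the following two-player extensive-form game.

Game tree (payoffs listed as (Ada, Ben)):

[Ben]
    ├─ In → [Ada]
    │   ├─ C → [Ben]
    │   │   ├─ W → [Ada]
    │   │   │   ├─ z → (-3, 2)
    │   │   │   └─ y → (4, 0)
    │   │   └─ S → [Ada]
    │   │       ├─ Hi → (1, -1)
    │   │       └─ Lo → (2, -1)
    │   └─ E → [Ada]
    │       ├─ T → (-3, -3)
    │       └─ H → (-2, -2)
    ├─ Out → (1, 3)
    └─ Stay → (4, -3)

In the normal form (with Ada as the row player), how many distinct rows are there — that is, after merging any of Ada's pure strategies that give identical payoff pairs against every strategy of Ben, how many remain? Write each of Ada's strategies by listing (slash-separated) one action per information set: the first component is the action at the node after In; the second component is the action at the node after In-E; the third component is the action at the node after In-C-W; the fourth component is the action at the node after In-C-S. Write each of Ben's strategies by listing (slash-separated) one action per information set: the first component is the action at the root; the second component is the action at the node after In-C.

6

Ada has 16 pure strategies: C/T/z/Hi, C/T/z/Lo, C/T/y/Hi, C/T/y/Lo, C/H/z/Hi, C/H/z/Lo, C/H/y/Hi, C/H/y/Lo, E/T/z/Hi, E/T/z/Lo, E/T/y/Hi, E/T/y/Lo, E/H/z/Hi, E/H/z/Lo, E/H/y/Hi, E/H/y/Lo. Columns: In/W, In/S, Out/W, Out/S, Stay/W, Stay/S.
{C/T/z/Hi, C/H/z/Hi} → row (-3,2) (1,-1) (1,3) (1,3) (4,-3) (4,-3)
{C/T/z/Lo, C/H/z/Lo} → row (-3,2) (2,-1) (1,3) (1,3) (4,-3) (4,-3)
{C/T/y/Hi, C/H/y/Hi} → row (4,0) (1,-1) (1,3) (1,3) (4,-3) (4,-3)
{C/T/y/Lo, C/H/y/Lo} → row (4,0) (2,-1) (1,3) (1,3) (4,-3) (4,-3)
{E/T/z/Hi, E/T/z/Lo, E/T/y/Hi, E/T/y/Lo} → row (-3,-3) (-3,-3) (1,3) (1,3) (4,-3) (4,-3)
{E/H/z/Hi, E/H/z/Lo, E/H/y/Hi, E/H/y/Lo} → row (-2,-2) (-2,-2) (1,3) (1,3) (4,-3) (4,-3)
That's 6 distinct rows out of 16 strategies.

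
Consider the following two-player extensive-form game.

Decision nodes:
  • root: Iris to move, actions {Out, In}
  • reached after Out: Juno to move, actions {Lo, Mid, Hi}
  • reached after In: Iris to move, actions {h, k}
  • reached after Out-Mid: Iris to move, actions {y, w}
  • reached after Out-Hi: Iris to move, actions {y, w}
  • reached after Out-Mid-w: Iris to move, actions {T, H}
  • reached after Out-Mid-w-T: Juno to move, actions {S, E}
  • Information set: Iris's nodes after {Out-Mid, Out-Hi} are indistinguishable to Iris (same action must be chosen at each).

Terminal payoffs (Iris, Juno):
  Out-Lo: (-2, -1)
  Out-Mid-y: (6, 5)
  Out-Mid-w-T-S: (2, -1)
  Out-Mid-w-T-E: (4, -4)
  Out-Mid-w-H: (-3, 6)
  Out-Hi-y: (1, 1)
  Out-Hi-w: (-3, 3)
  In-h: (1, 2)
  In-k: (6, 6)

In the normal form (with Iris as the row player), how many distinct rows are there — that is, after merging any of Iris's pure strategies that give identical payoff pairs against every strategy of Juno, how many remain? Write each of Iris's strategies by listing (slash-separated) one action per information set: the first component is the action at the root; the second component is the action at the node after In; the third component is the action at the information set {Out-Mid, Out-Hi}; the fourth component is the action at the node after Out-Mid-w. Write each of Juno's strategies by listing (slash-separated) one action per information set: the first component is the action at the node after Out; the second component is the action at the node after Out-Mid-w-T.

5

Iris has 16 pure strategies: Out/h/y/T, Out/h/y/H, Out/h/w/T, Out/h/w/H, Out/k/y/T, Out/k/y/H, Out/k/w/T, Out/k/w/H, In/h/y/T, In/h/y/H, In/h/w/T, In/h/w/H, In/k/y/T, In/k/y/H, In/k/w/T, In/k/w/H. Columns: Lo/S, Lo/E, Mid/S, Mid/E, Hi/S, Hi/E.
{Out/h/y/T, Out/h/y/H, Out/k/y/T, Out/k/y/H} → row (-2,-1) (-2,-1) (6,5) (6,5) (1,1) (1,1)
{Out/h/w/T, Out/k/w/T} → row (-2,-1) (-2,-1) (2,-1) (4,-4) (-3,3) (-3,3)
{Out/h/w/H, Out/k/w/H} → row (-2,-1) (-2,-1) (-3,6) (-3,6) (-3,3) (-3,3)
{In/h/y/T, In/h/y/H, In/h/w/T, In/h/w/H} → row (1,2) (1,2) (1,2) (1,2) (1,2) (1,2)
{In/k/y/T, In/k/y/H, In/k/w/T, In/k/w/H} → row (6,6) (6,6) (6,6) (6,6) (6,6) (6,6)
That's 5 distinct rows out of 16 strategies.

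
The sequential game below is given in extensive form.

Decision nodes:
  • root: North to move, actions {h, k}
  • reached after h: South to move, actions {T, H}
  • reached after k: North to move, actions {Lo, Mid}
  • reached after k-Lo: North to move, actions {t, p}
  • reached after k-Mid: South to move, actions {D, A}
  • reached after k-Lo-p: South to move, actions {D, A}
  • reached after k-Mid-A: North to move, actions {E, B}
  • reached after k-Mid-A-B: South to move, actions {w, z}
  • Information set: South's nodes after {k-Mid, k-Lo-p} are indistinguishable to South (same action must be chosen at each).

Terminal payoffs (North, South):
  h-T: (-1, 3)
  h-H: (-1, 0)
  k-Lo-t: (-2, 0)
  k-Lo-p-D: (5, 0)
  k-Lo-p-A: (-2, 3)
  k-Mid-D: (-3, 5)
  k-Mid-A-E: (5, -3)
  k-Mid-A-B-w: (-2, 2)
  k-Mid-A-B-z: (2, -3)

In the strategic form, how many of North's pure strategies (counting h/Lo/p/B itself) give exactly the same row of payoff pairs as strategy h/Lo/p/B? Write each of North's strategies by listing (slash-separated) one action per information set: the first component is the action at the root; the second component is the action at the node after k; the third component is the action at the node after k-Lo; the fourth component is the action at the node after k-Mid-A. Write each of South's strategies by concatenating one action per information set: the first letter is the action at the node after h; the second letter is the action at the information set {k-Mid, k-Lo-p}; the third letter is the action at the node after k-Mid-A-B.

8

Row for h/Lo/p/B (columns TDw, TDz, TAw, TAz, HDw, HDz, HAw, HAz): (-1,3) (-1,3) (-1,3) (-1,3) (-1,0) (-1,0) (-1,0) (-1,0).
Under h/Lo/p/B, North's choice at the node after k and at the node after k-Lo and at the node after k-Mid-A can never be reached regardless of what South does, so varying those choices leaves every outcome unchanged.
Holding the reachable choices fixed and varying the unreachable ones freely already gives 2 × 2 × 2 = 8 equivalent strategies.
No other strategy reproduces this row, so those 8 are the full class: h/Lo/t/E, h/Lo/t/B, h/Lo/p/E, h/Lo/p/B, h/Mid/t/E, h/Mid/t/B, h/Mid/p/E, h/Mid/p/B.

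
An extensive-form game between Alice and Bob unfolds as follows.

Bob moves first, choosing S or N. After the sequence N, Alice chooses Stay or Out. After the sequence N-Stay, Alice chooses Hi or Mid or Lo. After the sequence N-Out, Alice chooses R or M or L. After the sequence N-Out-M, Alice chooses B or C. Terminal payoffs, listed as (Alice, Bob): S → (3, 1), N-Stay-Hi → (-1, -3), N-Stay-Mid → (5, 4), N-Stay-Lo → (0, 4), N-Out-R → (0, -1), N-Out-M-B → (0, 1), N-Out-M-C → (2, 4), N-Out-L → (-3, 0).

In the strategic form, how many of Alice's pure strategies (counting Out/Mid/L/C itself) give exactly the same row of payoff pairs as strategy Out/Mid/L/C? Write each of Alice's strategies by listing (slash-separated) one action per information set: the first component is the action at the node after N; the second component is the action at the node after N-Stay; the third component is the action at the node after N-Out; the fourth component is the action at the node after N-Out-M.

Row for Out/Mid/L/C (columns S, N): (3,1) (-3,0).
Under Out/Mid/L/C, Alice's choice at the node after N-Stay and at the node after N-Out-M can never be reached regardless of what Bob does, so varying those choices leaves every outcome unchanged.
Holding the reachable choices fixed and varying the unreachable ones freely already gives 3 × 2 = 6 equivalent strategies.
No other strategy reproduces this row, so those 6 are the full class: Out/Hi/L/B, Out/Hi/L/C, Out/Mid/L/B, Out/Mid/L/C, Out/Lo/L/B, Out/Lo/L/C.

6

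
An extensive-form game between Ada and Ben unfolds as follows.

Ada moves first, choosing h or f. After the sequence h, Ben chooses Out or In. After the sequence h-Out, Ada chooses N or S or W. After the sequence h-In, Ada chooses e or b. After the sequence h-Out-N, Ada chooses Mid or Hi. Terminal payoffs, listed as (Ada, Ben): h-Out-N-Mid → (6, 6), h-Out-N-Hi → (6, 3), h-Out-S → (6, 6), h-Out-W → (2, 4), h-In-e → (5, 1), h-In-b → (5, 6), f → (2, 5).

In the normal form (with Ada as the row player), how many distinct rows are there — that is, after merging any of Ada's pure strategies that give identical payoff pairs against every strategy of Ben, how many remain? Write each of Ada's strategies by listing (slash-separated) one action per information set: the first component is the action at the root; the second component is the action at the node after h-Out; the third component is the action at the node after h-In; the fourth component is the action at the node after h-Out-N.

Ada has 24 pure strategies: h/N/e/Mid, h/N/e/Hi, h/N/b/Mid, h/N/b/Hi, h/S/e/Mid, h/S/e/Hi, h/S/b/Mid, h/S/b/Hi, h/W/e/Mid, h/W/e/Hi, h/W/b/Mid, h/W/b/Hi, f/N/e/Mid, f/N/e/Hi, f/N/b/Mid, f/N/b/Hi, f/S/e/Mid, f/S/e/Hi, f/S/b/Mid, f/S/b/Hi, f/W/e/Mid, f/W/e/Hi, f/W/b/Mid, f/W/b/Hi. Columns: Out, In.
{h/N/e/Mid, h/S/e/Mid, h/S/e/Hi} → row (6,6) (5,1)
{h/N/e/Hi} → row (6,3) (5,1)
{h/N/b/Mid, h/S/b/Mid, h/S/b/Hi} → row (6,6) (5,6)
{h/N/b/Hi} → row (6,3) (5,6)
{h/W/e/Mid, h/W/e/Hi} → row (2,4) (5,1)
{h/W/b/Mid, h/W/b/Hi} → row (2,4) (5,6)
{f/N/e/Mid, f/N/e/Hi, f/N/b/Mid, f/N/b/Hi, f/S/e/Mid, f/S/e/Hi, f/S/b/Mid, f/S/b/Hi, f/W/e/Mid, f/W/e/Hi, f/W/b/Mid, f/W/b/Hi} → row (2,5) (2,5)
That's 7 distinct rows out of 24 strategies.

7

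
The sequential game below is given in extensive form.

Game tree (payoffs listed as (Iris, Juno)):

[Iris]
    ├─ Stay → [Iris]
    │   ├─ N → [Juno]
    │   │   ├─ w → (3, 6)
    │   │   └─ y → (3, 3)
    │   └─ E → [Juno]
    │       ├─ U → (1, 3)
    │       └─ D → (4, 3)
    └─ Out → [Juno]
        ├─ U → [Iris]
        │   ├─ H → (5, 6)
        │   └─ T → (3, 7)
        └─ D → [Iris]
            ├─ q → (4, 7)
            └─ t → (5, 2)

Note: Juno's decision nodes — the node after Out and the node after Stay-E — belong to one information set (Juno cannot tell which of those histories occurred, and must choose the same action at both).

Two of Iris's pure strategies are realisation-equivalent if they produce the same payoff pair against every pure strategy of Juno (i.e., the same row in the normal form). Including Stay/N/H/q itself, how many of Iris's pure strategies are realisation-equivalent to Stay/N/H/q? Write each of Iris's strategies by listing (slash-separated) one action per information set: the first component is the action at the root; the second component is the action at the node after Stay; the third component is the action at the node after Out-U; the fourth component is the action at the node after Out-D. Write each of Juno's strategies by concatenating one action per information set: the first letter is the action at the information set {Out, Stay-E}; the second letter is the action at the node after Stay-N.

4

Row for Stay/N/H/q (columns Uw, Uy, Dw, Dy): (3,6) (3,3) (3,6) (3,3).
Under Stay/N/H/q, Iris's choice at the node after Out-U and at the node after Out-D can never be reached regardless of what Juno does, so varying those choices leaves every outcome unchanged.
Holding the reachable choices fixed and varying the unreachable ones freely already gives 2 × 2 = 4 equivalent strategies.
No other strategy reproduces this row, so those 4 are the full class: Stay/N/H/q, Stay/N/H/t, Stay/N/T/q, Stay/N/T/t.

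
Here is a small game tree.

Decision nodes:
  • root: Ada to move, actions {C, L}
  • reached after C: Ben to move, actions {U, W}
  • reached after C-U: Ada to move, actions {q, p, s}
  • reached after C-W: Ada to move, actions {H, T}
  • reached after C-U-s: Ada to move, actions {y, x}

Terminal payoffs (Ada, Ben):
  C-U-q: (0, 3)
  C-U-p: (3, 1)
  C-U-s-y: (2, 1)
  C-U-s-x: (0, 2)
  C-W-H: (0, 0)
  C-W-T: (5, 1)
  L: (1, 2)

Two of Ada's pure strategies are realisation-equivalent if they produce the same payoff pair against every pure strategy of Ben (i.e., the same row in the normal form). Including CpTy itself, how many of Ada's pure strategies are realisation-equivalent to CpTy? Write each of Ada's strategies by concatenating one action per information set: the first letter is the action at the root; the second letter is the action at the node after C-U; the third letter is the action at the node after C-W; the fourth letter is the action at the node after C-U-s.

Row for CpTy (columns U, W): (3,1) (5,1).
Under CpTy, Ada's choice at the node after C-U-s can never be reached regardless of what Ben does, so varying those choices leaves every outcome unchanged.
Holding the reachable choices fixed and varying the unreachable one freely already gives 2 equivalent strategies.
No other strategy reproduces this row, so those 2 are the full class: CpTy, CpTx.

2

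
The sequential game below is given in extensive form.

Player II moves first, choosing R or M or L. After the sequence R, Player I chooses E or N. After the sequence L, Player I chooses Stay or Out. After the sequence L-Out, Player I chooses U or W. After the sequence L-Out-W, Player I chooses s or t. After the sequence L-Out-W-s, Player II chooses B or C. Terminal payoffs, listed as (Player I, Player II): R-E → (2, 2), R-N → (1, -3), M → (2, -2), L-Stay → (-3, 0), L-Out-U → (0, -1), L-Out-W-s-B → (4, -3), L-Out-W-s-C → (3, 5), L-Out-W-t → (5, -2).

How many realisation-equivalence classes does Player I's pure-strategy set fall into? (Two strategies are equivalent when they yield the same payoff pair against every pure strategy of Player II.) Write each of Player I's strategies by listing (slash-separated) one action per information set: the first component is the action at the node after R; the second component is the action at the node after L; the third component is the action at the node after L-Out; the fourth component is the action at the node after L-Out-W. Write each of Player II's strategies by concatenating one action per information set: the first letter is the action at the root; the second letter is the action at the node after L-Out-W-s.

Player I has 16 pure strategies: E/Stay/U/s, E/Stay/U/t, E/Stay/W/s, E/Stay/W/t, E/Out/U/s, E/Out/U/t, E/Out/W/s, E/Out/W/t, N/Stay/U/s, N/Stay/U/t, N/Stay/W/s, N/Stay/W/t, N/Out/U/s, N/Out/U/t, N/Out/W/s, N/Out/W/t. Columns: RB, RC, MB, MC, LB, LC.
{E/Stay/U/s, E/Stay/U/t, E/Stay/W/s, E/Stay/W/t} → row (2,2) (2,2) (2,-2) (2,-2) (-3,0) (-3,0)
{E/Out/U/s, E/Out/U/t} → row (2,2) (2,2) (2,-2) (2,-2) (0,-1) (0,-1)
{E/Out/W/s} → row (2,2) (2,2) (2,-2) (2,-2) (4,-3) (3,5)
{E/Out/W/t} → row (2,2) (2,2) (2,-2) (2,-2) (5,-2) (5,-2)
{N/Stay/U/s, N/Stay/U/t, N/Stay/W/s, N/Stay/W/t} → row (1,-3) (1,-3) (2,-2) (2,-2) (-3,0) (-3,0)
{N/Out/U/s, N/Out/U/t} → row (1,-3) (1,-3) (2,-2) (2,-2) (0,-1) (0,-1)
{N/Out/W/s} → row (1,-3) (1,-3) (2,-2) (2,-2) (4,-3) (3,5)
{N/Out/W/t} → row (1,-3) (1,-3) (2,-2) (2,-2) (5,-2) (5,-2)
That's 8 distinct rows out of 16 strategies.

8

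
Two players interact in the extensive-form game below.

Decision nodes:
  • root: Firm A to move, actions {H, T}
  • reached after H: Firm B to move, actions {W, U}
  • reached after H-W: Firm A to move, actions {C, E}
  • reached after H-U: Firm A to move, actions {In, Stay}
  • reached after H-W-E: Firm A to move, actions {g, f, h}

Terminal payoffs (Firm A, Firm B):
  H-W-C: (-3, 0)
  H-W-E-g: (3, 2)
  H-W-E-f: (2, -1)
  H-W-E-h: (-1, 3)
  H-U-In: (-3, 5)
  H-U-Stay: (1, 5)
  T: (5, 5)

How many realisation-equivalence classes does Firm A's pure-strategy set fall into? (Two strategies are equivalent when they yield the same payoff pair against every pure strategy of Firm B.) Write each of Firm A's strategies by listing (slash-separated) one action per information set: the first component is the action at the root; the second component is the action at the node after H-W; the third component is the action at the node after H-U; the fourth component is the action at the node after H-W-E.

Firm A has 24 pure strategies: H/C/In/g, H/C/In/f, H/C/In/h, H/C/Stay/g, H/C/Stay/f, H/C/Stay/h, H/E/In/g, H/E/In/f, H/E/In/h, H/E/Stay/g, H/E/Stay/f, H/E/Stay/h, T/C/In/g, T/C/In/f, T/C/In/h, T/C/Stay/g, T/C/Stay/f, T/C/Stay/h, T/E/In/g, T/E/In/f, T/E/In/h, T/E/Stay/g, T/E/Stay/f, T/E/Stay/h. Columns: W, U.
{H/C/In/g, H/C/In/f, H/C/In/h} → row (-3,0) (-3,5)
{H/C/Stay/g, H/C/Stay/f, H/C/Stay/h} → row (-3,0) (1,5)
{H/E/In/g} → row (3,2) (-3,5)
{H/E/In/f} → row (2,-1) (-3,5)
{H/E/In/h} → row (-1,3) (-3,5)
{H/E/Stay/g} → row (3,2) (1,5)
{H/E/Stay/f} → row (2,-1) (1,5)
{H/E/Stay/h} → row (-1,3) (1,5)
{T/C/In/g, T/C/In/f, T/C/In/h, T/C/Stay/g, T/C/Stay/f, T/C/Stay/h, T/E/In/g, T/E/In/f, T/E/In/h, T/E/Stay/g, T/E/Stay/f, T/E/Stay/h} → row (5,5) (5,5)
That's 9 distinct rows out of 24 strategies.

9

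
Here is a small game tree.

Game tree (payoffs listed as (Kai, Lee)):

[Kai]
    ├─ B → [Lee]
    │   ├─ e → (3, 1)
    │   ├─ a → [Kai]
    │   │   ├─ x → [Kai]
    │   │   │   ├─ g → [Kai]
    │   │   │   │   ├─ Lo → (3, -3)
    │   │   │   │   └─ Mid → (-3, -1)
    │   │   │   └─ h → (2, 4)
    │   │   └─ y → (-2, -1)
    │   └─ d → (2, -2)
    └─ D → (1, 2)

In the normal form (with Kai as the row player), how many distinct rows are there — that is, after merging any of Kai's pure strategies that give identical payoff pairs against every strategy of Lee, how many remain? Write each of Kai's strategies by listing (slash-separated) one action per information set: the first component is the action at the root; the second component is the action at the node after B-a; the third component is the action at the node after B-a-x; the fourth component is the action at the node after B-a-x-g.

Kai has 16 pure strategies: B/x/g/Lo, B/x/g/Mid, B/x/h/Lo, B/x/h/Mid, B/y/g/Lo, B/y/g/Mid, B/y/h/Lo, B/y/h/Mid, D/x/g/Lo, D/x/g/Mid, D/x/h/Lo, D/x/h/Mid, D/y/g/Lo, D/y/g/Mid, D/y/h/Lo, D/y/h/Mid. Columns: e, a, d.
{B/x/g/Lo} → row (3,1) (3,-3) (2,-2)
{B/x/g/Mid} → row (3,1) (-3,-1) (2,-2)
{B/x/h/Lo, B/x/h/Mid} → row (3,1) (2,4) (2,-2)
{B/y/g/Lo, B/y/g/Mid, B/y/h/Lo, B/y/h/Mid} → row (3,1) (-2,-1) (2,-2)
{D/x/g/Lo, D/x/g/Mid, D/x/h/Lo, D/x/h/Mid, D/y/g/Lo, D/y/g/Mid, D/y/h/Lo, D/y/h/Mid} → row (1,2) (1,2) (1,2)
That's 5 distinct rows out of 16 strategies.

5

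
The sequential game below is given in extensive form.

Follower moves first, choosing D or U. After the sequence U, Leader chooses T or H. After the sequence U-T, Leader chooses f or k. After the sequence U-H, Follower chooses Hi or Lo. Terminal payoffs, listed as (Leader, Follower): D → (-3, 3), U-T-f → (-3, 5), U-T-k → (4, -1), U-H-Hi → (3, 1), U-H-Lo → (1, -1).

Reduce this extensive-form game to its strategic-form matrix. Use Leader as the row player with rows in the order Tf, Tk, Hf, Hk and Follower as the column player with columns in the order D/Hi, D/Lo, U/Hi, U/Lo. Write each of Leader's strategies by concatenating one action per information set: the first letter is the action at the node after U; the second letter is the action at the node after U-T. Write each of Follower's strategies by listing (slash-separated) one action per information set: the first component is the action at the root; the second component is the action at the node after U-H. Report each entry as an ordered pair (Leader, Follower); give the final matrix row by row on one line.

Row Tf: D/Hi→(-3,3), D/Lo→(-3,3), U/Hi→(-3,5), U/Lo→(-3,5)
Row Tk: D/Hi→(-3,3), D/Lo→(-3,3), U/Hi→(4,-1), U/Lo→(4,-1)
Row Hf: D/Hi→(-3,3), D/Lo→(-3,3), U/Hi→(3,1), U/Lo→(1,-1)
Row Hk: D/Hi→(-3,3), D/Lo→(-3,3), U/Hi→(3,1), U/Lo→(1,-1)

Tf: (-3,3) (-3,3) (-3,5) (-3,5) | Tk: (-3,3) (-3,3) (4,-1) (4,-1) | Hf: (-3,3) (-3,3) (3,1) (1,-1) | Hk: (-3,3) (-3,3) (3,1) (1,-1)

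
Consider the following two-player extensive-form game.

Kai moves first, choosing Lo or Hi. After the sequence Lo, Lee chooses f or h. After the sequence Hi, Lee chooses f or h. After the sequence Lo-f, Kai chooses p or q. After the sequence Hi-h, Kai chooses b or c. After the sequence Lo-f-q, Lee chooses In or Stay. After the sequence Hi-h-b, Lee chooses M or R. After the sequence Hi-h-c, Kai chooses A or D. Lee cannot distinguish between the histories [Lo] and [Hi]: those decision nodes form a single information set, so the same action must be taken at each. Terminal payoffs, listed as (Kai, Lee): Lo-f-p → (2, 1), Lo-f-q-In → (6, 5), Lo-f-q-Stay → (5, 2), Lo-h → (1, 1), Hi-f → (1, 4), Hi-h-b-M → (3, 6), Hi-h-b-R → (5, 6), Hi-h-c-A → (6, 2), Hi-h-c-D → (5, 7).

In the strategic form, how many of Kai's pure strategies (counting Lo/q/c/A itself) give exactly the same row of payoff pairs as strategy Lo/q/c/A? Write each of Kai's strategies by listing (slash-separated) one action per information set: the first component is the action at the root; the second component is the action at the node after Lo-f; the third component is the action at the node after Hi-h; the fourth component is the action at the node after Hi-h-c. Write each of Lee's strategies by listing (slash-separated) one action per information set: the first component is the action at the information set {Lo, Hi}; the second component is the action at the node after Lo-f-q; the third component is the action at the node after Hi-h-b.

4

Row for Lo/q/c/A (columns f/In/M, f/In/R, f/Stay/M, f/Stay/R, h/In/M, h/In/R, h/Stay/M, h/Stay/R): (6,5) (6,5) (5,2) (5,2) (1,1) (1,1) (1,1) (1,1).
Under Lo/q/c/A, Kai's choice at the node after Hi-h and at the node after Hi-h-c can never be reached regardless of what Lee does, so varying those choices leaves every outcome unchanged.
Holding the reachable choices fixed and varying the unreachable ones freely already gives 2 × 2 = 4 equivalent strategies.
No other strategy reproduces this row, so those 4 are the full class: Lo/q/b/A, Lo/q/b/D, Lo/q/c/A, Lo/q/c/D.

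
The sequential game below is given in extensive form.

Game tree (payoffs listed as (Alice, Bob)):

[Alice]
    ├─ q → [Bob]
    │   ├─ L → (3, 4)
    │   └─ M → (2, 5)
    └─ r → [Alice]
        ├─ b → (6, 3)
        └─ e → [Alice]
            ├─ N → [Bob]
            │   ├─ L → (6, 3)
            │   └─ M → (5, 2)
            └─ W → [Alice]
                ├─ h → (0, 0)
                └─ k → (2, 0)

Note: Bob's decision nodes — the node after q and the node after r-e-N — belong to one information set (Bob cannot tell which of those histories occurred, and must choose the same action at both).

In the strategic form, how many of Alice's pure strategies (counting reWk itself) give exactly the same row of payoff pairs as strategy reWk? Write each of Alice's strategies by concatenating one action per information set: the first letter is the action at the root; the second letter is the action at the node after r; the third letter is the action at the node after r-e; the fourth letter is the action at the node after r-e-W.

Row for reWk (columns L, M): (2,0) (2,0).
Every one of Alice's information sets is on the play path for some reply by Bob when Alice follows reWk.
Changing the action at any of them therefore changes at least one column, so only reWk itself gives this row.

1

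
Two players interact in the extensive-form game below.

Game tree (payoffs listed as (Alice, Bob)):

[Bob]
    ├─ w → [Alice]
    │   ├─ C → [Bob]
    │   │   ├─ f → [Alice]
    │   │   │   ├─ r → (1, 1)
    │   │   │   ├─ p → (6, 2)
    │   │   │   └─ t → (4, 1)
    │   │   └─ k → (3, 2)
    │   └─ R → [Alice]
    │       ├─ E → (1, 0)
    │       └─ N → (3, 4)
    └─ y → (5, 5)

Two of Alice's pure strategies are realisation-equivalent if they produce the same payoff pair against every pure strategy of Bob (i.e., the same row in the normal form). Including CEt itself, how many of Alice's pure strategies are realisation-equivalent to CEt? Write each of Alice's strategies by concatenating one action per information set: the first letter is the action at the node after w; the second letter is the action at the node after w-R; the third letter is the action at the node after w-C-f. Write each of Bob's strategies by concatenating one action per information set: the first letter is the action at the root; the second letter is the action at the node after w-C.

Row for CEt (columns wf, wk, yf, yk): (4,1) (3,2) (5,5) (5,5).
Under CEt, Alice's choice at the node after w-R can never be reached regardless of what Bob does, so varying those choices leaves every outcome unchanged.
Holding the reachable choices fixed and varying the unreachable one freely already gives 2 equivalent strategies.
No other strategy reproduces this row, so those 2 are the full class: CEt, CNt.

2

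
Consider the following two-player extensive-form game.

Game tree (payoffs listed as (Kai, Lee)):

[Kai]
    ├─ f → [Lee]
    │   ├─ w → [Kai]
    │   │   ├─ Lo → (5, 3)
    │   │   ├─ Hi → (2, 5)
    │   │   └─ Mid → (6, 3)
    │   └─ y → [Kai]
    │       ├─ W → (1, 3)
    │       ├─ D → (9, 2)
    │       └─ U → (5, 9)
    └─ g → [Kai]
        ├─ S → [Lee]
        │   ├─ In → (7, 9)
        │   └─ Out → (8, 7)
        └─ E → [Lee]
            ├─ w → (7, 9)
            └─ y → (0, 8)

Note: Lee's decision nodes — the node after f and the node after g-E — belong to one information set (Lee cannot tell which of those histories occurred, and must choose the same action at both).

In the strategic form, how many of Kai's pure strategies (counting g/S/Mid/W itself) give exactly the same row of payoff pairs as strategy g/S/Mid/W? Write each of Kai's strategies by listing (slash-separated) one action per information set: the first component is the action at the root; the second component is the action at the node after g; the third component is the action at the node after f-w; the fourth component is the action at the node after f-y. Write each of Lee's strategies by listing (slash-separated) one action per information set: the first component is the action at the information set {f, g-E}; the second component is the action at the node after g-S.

9

Row for g/S/Mid/W (columns w/In, w/Out, y/In, y/Out): (7,9) (8,7) (7,9) (8,7).
Under g/S/Mid/W, Kai's choice at the node after f-w and at the node after f-y can never be reached regardless of what Lee does, so varying those choices leaves every outcome unchanged.
Holding the reachable choices fixed and varying the unreachable ones freely already gives 3 × 3 = 9 equivalent strategies.
No other strategy reproduces this row, so those 9 are the full class: g/S/Lo/W, g/S/Lo/D, g/S/Lo/U, g/S/Hi/W, g/S/Hi/D, g/S/Hi/U, g/S/Mid/W, g/S/Mid/D, g/S/Mid/U.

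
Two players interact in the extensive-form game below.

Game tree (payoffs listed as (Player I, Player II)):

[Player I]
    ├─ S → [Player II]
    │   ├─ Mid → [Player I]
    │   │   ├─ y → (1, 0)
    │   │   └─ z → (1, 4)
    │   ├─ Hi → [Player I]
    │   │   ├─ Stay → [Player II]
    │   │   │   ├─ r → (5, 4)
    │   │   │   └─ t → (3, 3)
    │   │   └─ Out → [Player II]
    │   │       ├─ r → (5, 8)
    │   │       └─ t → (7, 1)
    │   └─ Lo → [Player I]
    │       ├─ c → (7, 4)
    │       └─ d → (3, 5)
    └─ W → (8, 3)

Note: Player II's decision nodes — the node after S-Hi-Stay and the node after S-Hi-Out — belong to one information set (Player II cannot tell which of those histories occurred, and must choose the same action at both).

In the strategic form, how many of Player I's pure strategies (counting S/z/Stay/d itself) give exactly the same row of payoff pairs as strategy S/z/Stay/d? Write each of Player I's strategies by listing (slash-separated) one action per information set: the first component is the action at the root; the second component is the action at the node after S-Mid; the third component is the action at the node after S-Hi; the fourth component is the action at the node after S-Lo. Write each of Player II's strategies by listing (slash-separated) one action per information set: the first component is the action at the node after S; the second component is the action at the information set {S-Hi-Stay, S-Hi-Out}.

1

Row for S/z/Stay/d (columns Mid/r, Mid/t, Hi/r, Hi/t, Lo/r, Lo/t): (1,4) (1,4) (5,4) (3,3) (3,5) (3,5).
Every one of Player I's information sets is on the play path for some reply by Player II when Player I follows S/z/Stay/d.
Changing the action at any of them therefore changes at least one column, so only S/z/Stay/d itself gives this row.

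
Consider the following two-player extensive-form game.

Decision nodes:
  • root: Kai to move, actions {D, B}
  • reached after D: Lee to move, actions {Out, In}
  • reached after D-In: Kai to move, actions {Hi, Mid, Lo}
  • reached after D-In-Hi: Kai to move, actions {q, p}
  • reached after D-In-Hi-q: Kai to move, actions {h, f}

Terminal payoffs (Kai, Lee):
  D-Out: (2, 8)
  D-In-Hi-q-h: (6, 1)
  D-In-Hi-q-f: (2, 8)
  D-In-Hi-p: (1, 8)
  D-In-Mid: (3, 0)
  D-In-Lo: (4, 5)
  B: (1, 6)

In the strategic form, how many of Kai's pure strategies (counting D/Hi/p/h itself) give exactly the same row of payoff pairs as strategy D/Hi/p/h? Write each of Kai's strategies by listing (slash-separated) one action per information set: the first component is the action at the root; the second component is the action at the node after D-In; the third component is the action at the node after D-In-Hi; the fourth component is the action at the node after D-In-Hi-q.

Row for D/Hi/p/h (columns Out, In): (2,8) (1,8).
Under D/Hi/p/h, Kai's choice at the node after D-In-Hi-q can never be reached regardless of what Lee does, so varying those choices leaves every outcome unchanged.
Holding the reachable choices fixed and varying the unreachable one freely already gives 2 equivalent strategies.
No other strategy reproduces this row, so those 2 are the full class: D/Hi/p/h, D/Hi/p/f.

2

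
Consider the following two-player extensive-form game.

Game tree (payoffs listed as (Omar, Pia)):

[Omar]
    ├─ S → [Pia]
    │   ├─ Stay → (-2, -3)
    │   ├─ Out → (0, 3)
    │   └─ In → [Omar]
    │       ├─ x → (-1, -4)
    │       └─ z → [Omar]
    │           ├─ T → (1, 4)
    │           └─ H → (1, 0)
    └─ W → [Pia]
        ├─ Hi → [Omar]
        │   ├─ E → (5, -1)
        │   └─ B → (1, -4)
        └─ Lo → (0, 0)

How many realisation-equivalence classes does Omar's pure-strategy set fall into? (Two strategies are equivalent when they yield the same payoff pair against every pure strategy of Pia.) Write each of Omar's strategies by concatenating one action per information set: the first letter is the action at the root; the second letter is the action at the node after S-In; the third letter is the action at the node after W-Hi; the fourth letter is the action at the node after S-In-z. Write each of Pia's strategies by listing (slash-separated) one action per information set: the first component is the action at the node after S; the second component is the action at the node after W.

5

Omar has 16 pure strategies: SxET, SxEH, SxBT, SxBH, SzET, SzEH, SzBT, SzBH, WxET, WxEH, WxBT, WxBH, WzET, WzEH, WzBT, WzBH. Columns: Stay/Hi, Stay/Lo, Out/Hi, Out/Lo, In/Hi, In/Lo.
{SxET, SxEH, SxBT, SxBH} → row (-2,-3) (-2,-3) (0,3) (0,3) (-1,-4) (-1,-4)
{SzET, SzBT} → row (-2,-3) (-2,-3) (0,3) (0,3) (1,4) (1,4)
{SzEH, SzBH} → row (-2,-3) (-2,-3) (0,3) (0,3) (1,0) (1,0)
{WxET, WxEH, WzET, WzEH} → row (5,-1) (0,0) (5,-1) (0,0) (5,-1) (0,0)
{WxBT, WxBH, WzBT, WzBH} → row (1,-4) (0,0) (1,-4) (0,0) (1,-4) (0,0)
That's 5 distinct rows out of 16 strategies.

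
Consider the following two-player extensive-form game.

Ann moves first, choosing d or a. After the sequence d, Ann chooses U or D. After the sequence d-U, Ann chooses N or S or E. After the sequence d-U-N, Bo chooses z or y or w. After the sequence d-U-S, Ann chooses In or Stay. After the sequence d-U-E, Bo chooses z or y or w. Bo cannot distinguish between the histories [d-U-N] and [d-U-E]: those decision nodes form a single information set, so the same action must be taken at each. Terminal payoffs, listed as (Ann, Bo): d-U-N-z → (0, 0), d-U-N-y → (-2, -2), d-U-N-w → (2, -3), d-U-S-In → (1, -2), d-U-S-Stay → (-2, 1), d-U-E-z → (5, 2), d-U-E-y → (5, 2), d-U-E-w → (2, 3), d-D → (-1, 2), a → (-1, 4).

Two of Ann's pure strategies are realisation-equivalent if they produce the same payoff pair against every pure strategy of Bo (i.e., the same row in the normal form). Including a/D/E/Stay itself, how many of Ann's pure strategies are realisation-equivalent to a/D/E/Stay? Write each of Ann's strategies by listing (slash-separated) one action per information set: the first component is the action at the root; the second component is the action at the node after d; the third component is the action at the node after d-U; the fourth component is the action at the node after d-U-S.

Row for a/D/E/Stay (columns z, y, w): (-1,4) (-1,4) (-1,4).
Under a/D/E/Stay, Ann's choice at the node after d and at the node after d-U and at the node after d-U-S can never be reached regardless of what Bo does, so varying those choices leaves every outcome unchanged.
Holding the reachable choices fixed and varying the unreachable ones freely already gives 2 × 3 × 2 = 12 equivalent strategies.
No other strategy reproduces this row, so those 12 are the full class: a/U/N/In, a/U/N/Stay, a/U/S/In, a/U/S/Stay, a/U/E/In, a/U/E/Stay, a/D/N/In, a/D/N/Stay, a/D/S/In, a/D/S/Stay, a/D/E/In, a/D/E/Stay.

12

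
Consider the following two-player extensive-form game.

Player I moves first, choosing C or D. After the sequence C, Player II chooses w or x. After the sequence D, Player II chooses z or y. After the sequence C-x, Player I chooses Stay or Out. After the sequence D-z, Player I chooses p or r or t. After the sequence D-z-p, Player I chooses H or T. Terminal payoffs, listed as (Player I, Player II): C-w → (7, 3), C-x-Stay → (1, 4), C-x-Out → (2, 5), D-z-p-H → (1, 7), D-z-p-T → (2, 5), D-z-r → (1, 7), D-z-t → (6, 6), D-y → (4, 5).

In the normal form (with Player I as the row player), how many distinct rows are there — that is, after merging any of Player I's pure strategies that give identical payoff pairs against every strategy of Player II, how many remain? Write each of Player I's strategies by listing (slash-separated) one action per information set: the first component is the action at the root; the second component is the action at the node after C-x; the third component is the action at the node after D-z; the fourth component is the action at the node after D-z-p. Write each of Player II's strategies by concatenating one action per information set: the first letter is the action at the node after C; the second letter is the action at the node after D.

5

Player I has 24 pure strategies: C/Stay/p/H, C/Stay/p/T, C/Stay/r/H, C/Stay/r/T, C/Stay/t/H, C/Stay/t/T, C/Out/p/H, C/Out/p/T, C/Out/r/H, C/Out/r/T, C/Out/t/H, C/Out/t/T, D/Stay/p/H, D/Stay/p/T, D/Stay/r/H, D/Stay/r/T, D/Stay/t/H, D/Stay/t/T, D/Out/p/H, D/Out/p/T, D/Out/r/H, D/Out/r/T, D/Out/t/H, D/Out/t/T. Columns: wz, wy, xz, xy.
{C/Stay/p/H, C/Stay/p/T, C/Stay/r/H, C/Stay/r/T, C/Stay/t/H, C/Stay/t/T} → row (7,3) (7,3) (1,4) (1,4)
{C/Out/p/H, C/Out/p/T, C/Out/r/H, C/Out/r/T, C/Out/t/H, C/Out/t/T} → row (7,3) (7,3) (2,5) (2,5)
{D/Stay/p/H, D/Stay/r/H, D/Stay/r/T, D/Out/p/H, D/Out/r/H, D/Out/r/T} → row (1,7) (4,5) (1,7) (4,5)
{D/Stay/p/T, D/Out/p/T} → row (2,5) (4,5) (2,5) (4,5)
{D/Stay/t/H, D/Stay/t/T, D/Out/t/H, D/Out/t/T} → row (6,6) (4,5) (6,6) (4,5)
That's 5 distinct rows out of 24 strategies.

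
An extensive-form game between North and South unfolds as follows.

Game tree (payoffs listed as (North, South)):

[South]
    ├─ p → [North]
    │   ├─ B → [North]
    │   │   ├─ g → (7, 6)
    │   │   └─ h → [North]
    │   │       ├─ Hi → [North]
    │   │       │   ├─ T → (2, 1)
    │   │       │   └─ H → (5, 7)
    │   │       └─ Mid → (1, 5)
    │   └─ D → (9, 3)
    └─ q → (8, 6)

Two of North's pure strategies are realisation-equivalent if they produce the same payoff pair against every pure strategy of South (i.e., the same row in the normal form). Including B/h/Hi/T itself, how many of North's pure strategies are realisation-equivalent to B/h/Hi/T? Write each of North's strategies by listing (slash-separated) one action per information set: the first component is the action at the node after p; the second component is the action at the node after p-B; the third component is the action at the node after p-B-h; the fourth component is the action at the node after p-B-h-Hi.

Row for B/h/Hi/T (columns p, q): (2,1) (8,6).
Every one of North's information sets is on the play path for some reply by South when North follows B/h/Hi/T.
Changing the action at any of them therefore changes at least one column, so only B/h/Hi/T itself gives this row.

1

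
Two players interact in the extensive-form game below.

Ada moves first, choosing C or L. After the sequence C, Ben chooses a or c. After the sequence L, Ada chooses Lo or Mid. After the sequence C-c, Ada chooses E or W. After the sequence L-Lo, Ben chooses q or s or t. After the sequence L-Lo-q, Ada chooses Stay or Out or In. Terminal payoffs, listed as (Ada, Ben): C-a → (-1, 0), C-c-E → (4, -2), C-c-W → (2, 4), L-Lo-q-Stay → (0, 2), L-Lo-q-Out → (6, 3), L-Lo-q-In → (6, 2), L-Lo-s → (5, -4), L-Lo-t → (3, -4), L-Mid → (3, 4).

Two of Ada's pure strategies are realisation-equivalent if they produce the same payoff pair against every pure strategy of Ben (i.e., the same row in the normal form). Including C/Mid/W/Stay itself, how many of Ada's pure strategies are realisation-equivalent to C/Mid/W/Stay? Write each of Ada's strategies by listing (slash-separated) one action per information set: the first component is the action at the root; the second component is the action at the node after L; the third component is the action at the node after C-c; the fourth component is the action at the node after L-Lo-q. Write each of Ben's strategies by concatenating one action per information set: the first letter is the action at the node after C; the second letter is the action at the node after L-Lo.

6

Row for C/Mid/W/Stay (columns aq, as, at, cq, cs, ct): (-1,0) (-1,0) (-1,0) (2,4) (2,4) (2,4).
Under C/Mid/W/Stay, Ada's choice at the node after L and at the node after L-Lo-q can never be reached regardless of what Ben does, so varying those choices leaves every outcome unchanged.
Holding the reachable choices fixed and varying the unreachable ones freely already gives 2 × 3 = 6 equivalent strategies.
No other strategy reproduces this row, so those 6 are the full class: C/Lo/W/Stay, C/Lo/W/Out, C/Lo/W/In, C/Mid/W/Stay, C/Mid/W/Out, C/Mid/W/In.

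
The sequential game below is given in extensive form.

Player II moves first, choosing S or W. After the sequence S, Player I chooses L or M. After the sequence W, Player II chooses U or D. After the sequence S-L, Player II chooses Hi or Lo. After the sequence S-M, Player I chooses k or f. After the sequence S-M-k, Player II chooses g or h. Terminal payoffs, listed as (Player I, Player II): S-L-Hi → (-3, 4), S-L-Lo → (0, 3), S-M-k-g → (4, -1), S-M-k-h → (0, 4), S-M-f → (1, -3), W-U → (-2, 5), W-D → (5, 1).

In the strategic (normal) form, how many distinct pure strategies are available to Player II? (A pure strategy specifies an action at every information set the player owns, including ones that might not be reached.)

Player II owns the root with actions {S, W} — two choices.
Player II owns the node after W with actions {U, D} — two choices.
Player II owns the node after S-L with actions {Hi, Lo} — two choices.
Player II owns the node after S-M-k with actions {g, h} — two choices.
A pure strategy fixes one action at each information set independently, so the count is the product 2 × 2 × 2 × 2 = 16.
(For reference, Player I has 4 pure strategies, giving a 16×4 normal-form matrix.)

16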